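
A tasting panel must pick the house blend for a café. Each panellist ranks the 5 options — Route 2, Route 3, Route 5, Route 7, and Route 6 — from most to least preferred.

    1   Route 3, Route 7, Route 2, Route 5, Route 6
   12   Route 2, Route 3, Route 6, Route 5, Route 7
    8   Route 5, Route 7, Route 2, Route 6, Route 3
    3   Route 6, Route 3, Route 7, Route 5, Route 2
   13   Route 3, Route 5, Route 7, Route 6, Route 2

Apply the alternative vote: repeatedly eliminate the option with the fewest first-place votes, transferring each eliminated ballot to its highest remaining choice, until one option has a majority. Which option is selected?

Route 2

Round 1: Route 3 14, Route 2 12, Route 5 8, Route 6 3, Route 7 0. Route 7 has the fewest and is eliminated.
Round 2: Route 3 14, Route 2 12, Route 5 8, Route 6 3. Route 6 has the fewest and is eliminated.
Round 3: Route 3 17, Route 2 12, Route 5 8. Route 5 has the fewest and is eliminated.
Round 4: Route 2 20, Route 3 17. Route 2 has a majority.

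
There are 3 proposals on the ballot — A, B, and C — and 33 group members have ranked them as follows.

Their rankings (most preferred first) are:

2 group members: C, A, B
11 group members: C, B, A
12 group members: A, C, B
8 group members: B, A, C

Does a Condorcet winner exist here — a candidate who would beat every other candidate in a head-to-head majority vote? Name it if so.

Head-to-head results (33 voters total):
A vs B: B wins 19–14.
A vs C: A wins 20–13.
B vs C: C wins 25–8.
No candidate beats all others: A beats C beats B beats A, a majority cycle.

No Condorcet winner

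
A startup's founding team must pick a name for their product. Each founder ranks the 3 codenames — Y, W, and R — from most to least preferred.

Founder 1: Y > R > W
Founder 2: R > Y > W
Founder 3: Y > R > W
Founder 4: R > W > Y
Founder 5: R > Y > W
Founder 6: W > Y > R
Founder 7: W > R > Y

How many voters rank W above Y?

3

Ballots ranking W above Y: 3.
Ballots ranking Y above W: 4.
So 3 of 7 voters prefer W to Y.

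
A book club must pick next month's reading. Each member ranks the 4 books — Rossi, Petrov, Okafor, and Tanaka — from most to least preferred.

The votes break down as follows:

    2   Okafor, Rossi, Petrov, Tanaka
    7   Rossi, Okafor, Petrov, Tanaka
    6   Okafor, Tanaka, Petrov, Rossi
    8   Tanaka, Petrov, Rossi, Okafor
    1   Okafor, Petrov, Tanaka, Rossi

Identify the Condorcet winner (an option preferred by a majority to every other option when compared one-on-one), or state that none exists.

No Condorcet winner

Head-to-head results (24 voters total):
Rossi vs Petrov: Petrov wins 15–9.
Rossi vs Okafor: Rossi wins 15–9.
Rossi vs Tanaka: Tanaka wins 15–9.
Petrov vs Okafor: Okafor wins 16–8.
Petrov vs Tanaka: Tanaka wins 14–10.
Okafor vs Tanaka: Okafor wins 16–8.
No candidate beats all others: Rossi beats Okafor beats Petrov beats Rossi, a majority cycle.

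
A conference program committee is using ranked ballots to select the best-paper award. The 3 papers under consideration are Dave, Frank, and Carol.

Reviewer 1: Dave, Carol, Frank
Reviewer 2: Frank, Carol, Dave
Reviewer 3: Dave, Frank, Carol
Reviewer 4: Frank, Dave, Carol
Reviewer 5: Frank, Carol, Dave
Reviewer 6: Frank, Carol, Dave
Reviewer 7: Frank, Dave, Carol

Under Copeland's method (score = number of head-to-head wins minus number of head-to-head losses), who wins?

Pairwise results:
  Dave vs Frank: Frank wins 5–2.
  Dave vs Carol: Dave wins 4–3.
  Frank vs Carol: Frank wins 6–1.
Copeland scores (wins − losses):
  Dave: 1 − 1 = 0
  Frank: 2 − 0 = 2
  Carol: 0 − 2 = -2
Frank has the best Copeland score.

Frank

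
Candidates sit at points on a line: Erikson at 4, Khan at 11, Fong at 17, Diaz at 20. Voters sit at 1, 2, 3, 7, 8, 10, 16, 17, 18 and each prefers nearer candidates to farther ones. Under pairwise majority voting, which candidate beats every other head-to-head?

Khan

With single-peaked preferences on a line, the Condorcet winner is the candidate closest to the median voter.
The median voter (position 8) is closest to Khan at 11.
Check: Khan vs Erikson — voters closer to Khan: 5 of 9.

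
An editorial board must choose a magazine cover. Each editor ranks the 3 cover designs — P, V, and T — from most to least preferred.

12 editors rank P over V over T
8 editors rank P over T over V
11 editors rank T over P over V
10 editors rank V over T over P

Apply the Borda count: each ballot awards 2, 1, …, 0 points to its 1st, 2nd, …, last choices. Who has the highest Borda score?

P

Borda scores:
  P: 12·2 + 8·2 + 11·1 + 10·0 = 51
  V: 12·1 + 8·0 + 11·0 + 10·2 = 32
  T: 12·0 + 8·1 + 11·2 + 10·1 = 40
P has the highest total.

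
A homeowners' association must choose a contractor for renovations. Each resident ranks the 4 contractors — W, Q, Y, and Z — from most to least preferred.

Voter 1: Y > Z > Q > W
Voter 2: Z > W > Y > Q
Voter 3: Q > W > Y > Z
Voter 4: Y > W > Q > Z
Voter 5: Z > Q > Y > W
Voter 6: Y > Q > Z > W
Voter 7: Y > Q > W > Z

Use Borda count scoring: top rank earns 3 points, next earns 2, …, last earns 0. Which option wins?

Y

Borda scores:
  W: 0 + 2 + 2 + 2 + 0 + 0 + 1 = 7
  Q: 1 + 0 + 3 + 1 + 2 + 2 + 2 = 11
  Y: 3 + 1 + 1 + 3 + 1 + 3 + 3 = 15
  Z: 2 + 3 + 0 + 0 + 3 + 1 + 0 = 9
Y has the highest total.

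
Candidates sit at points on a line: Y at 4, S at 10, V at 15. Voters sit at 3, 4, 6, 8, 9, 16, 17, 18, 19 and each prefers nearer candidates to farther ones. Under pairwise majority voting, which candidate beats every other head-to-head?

S

With single-peaked preferences on a line, the Condorcet winner is the candidate closest to the median voter.
The median voter (position 9) is closest to S at 10.
Check: S vs V — voters closer to S: 5 of 9.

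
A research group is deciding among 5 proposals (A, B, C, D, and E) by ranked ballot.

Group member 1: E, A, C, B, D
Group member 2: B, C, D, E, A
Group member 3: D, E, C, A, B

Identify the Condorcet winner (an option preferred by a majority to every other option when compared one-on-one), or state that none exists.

There is no Condorcet winner

Head-to-head results (3 voters total):
A vs B: A wins 2–1.
A vs C: C wins 2–1.
A vs D: D wins 2–1.
A vs E: E wins 3–0.
B vs C: C wins 2–1.
B vs D: B wins 2–1.
B vs E: E wins 2–1.
C vs D: C wins 2–1.
C vs E: E wins 2–1.
D vs E: D wins 2–1.
No candidate beats all others: A beats B beats D beats A, a majority cycle.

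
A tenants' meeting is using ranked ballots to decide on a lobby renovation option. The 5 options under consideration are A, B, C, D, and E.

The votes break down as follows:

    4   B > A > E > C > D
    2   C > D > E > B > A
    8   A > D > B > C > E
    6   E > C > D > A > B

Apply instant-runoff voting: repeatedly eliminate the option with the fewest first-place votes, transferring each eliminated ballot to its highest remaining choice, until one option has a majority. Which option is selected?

A

Round 1: A 8, E 6, B 4, C 2, D 0. D has the fewest and is eliminated.
Round 2: A 8, E 6, B 4, C 2. C has the fewest and is eliminated.
Round 3: A 8, E 8, B 4. B has the fewest and is eliminated.
Round 4: A 12, E 8. A has a majority.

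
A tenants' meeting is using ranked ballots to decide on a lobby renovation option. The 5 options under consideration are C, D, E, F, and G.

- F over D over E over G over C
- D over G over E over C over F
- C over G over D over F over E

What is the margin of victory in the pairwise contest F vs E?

Ballots ranking F above E: 2.
Ballots ranking E above F: 1.
F wins 2–1, a margin of 1.

1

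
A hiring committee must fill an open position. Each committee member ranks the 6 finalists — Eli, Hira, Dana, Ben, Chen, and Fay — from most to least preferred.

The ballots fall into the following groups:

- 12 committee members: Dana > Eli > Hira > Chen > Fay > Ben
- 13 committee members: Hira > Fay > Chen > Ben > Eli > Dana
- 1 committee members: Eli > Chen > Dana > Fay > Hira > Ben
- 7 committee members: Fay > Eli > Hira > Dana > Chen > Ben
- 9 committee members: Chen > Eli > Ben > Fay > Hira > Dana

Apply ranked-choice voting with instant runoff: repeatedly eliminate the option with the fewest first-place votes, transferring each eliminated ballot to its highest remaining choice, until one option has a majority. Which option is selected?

Round 1: Hira 13, Dana 12, Chen 9, Fay 7, Eli 1, Ben 0. Ben has the fewest and is eliminated.
Round 2: Hira 13, Dana 12, Chen 9, Fay 7, Eli 1. Eli has the fewest and is eliminated.
Round 3: Hira 13, Dana 12, Chen 10, Fay 7. Fay has the fewest and is eliminated.
Round 4: Hira 20, Dana 12, Chen 10. Chen has the fewest and is eliminated.
Round 5: Hira 29, Dana 13. Hira has a majority.

Hira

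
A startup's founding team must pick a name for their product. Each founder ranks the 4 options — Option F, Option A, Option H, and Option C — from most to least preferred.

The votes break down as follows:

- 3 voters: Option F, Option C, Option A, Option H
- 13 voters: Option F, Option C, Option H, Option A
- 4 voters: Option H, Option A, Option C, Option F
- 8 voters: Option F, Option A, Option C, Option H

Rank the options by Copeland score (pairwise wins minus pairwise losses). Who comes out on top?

Pairwise results:
  Option F vs Option A: Option F wins 24–4.
  Option F vs Option H: Option F wins 24–4.
  Option F vs Option C: Option F wins 24–4.
  Option A vs Option H: Option H wins 17–11.
  Option A vs Option C: Option C wins 16–12.
  Option H vs Option C: Option C wins 24–4.
Copeland scores (wins − losses):
  Option F: 3 − 0 = 3
  Option A: 0 − 3 = -3
  Option H: 1 − 2 = -1
  Option C: 2 − 1 = 1
Option F has the best Copeland score.

Option F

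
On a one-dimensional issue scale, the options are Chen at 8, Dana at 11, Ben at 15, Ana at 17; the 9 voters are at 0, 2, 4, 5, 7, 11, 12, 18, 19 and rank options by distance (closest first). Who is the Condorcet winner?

Chen

With single-peaked preferences on a line, the Condorcet winner is the candidate closest to the median voter.
The median voter (position 7) is closest to Chen at 8.
Check: Chen vs Dana — voters closer to Chen: 5 of 9.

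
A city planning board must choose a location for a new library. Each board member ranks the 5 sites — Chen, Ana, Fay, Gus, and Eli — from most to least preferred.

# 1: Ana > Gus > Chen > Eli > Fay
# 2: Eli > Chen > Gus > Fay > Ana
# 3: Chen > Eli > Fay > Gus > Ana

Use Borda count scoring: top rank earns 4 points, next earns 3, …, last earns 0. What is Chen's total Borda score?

9

Borda scores:
  Chen: 2 + 3 + 4 = 9
  Ana: 4 + 0 + 0 = 4
  Fay: 0 + 1 + 2 = 3
  Gus: 3 + 2 + 1 = 6
  Eli: 1 + 4 + 3 = 8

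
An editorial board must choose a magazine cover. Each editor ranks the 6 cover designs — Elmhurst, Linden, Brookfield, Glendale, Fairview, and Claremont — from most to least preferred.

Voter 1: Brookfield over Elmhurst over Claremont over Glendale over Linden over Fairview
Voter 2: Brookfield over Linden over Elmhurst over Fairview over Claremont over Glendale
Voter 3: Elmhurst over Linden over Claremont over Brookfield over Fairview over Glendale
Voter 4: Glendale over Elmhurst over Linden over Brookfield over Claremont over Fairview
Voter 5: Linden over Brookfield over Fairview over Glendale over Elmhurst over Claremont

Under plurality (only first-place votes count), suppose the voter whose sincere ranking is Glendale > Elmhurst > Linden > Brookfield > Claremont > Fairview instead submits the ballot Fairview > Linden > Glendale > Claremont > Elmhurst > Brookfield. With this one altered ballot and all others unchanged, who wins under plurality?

Brookfield

First-place totals with the altered ballot: Elmhurst 1, Linden 1, Brookfield 2, Glendale 0, Fairview 1, Claremont 0.
The winner is unchanged: still Brookfield.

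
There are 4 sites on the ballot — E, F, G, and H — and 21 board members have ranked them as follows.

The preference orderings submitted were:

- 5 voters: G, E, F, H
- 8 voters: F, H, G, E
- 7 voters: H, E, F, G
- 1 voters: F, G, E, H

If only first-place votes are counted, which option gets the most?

F

First-place vote totals:
  E: 0
  F: 9
  G: 5
  H: 7
F has the most first-place votes.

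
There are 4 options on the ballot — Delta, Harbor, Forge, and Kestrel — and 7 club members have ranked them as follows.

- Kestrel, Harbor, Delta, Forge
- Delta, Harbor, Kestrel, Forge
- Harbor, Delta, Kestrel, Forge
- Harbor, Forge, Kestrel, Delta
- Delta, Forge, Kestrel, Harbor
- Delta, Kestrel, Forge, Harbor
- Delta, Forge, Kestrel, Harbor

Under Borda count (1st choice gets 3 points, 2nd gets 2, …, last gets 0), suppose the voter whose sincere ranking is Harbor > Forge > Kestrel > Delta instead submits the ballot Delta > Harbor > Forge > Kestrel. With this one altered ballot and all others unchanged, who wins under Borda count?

Borda totals with the altered ballot: Delta 18, Harbor 9, Forge 6, Kestrel 9.
The winner is unchanged: still Delta.

Delta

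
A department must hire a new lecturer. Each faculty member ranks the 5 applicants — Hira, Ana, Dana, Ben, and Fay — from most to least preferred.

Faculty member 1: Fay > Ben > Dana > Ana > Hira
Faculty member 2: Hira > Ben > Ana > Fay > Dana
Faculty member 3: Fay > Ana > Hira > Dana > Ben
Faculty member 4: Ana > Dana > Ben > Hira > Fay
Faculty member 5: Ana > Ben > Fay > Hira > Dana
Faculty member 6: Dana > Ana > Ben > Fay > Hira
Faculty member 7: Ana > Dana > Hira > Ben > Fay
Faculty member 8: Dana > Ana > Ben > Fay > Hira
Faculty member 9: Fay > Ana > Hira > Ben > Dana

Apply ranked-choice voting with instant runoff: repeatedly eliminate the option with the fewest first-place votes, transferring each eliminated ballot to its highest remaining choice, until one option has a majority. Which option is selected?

Round 1: Ana 3, Fay 3, Dana 2, Hira 1, Ben 0. Ben has the fewest and is eliminated.
Round 2: Ana 3, Fay 3, Dana 2, Hira 1. Hira has the fewest and is eliminated.
Round 3: Ana 4, Fay 3, Dana 2. Dana has the fewest and is eliminated.
Round 4: Ana 6, Fay 3. Ana has a majority.

Ana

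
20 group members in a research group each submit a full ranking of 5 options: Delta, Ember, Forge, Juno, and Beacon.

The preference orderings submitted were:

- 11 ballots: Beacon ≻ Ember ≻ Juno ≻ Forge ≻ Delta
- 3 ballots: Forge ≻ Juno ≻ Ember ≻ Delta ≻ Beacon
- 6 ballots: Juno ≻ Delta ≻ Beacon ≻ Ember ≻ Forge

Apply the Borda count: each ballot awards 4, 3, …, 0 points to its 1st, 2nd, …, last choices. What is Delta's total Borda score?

21

Borda scores:
  Delta: 11·0 + 3·1 + 6·3 = 21
  Ember: 11·3 + 3·2 + 6·1 = 45
  Forge: 11·1 + 3·4 + 6·0 = 23
  Juno: 11·2 + 3·3 + 6·4 = 55
  Beacon: 11·4 + 3·0 + 6·2 = 56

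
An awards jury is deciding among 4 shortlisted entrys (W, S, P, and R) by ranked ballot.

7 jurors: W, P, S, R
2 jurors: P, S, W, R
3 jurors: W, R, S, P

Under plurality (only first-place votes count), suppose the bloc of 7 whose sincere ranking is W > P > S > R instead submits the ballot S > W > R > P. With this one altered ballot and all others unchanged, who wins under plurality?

S

First-place totals with the altered ballot: W 3, S 7, P 2, R 0.
The switch changes the winner from W to S.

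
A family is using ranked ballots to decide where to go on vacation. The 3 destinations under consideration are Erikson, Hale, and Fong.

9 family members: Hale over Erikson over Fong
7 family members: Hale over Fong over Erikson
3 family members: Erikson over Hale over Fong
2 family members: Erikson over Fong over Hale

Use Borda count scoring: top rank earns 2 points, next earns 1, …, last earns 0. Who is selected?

Hale

Borda scores:
  Erikson: 9·1 + 7·0 + 3·2 + 2·2 = 19
  Hale: 9·2 + 7·2 + 3·1 + 2·0 = 35
  Fong: 9·0 + 7·1 + 3·0 + 2·1 = 9
Hale has the highest total.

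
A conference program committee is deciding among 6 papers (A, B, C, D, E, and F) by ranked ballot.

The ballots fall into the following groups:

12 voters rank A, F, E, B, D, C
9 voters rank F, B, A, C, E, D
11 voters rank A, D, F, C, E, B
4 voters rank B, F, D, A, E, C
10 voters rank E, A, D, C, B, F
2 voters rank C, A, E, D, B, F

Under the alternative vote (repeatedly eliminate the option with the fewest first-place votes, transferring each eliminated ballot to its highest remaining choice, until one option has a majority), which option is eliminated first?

D

Round 1: A 23, E 10, F 9, B 4, C 2, D 0. D has the fewest and is eliminated.
Round 2: A 23, E 10, F 9, B 4, C 2. C has the fewest and is eliminated.
Round 3: A 25, E 10, F 9, B 4. A has a majority.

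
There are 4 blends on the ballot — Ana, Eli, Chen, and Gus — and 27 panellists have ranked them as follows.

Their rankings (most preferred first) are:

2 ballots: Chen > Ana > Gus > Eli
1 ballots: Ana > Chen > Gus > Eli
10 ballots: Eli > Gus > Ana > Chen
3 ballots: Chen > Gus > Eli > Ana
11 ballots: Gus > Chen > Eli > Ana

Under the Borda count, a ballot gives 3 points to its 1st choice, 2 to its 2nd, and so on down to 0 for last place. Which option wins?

Borda scores:
  Ana: 2·2 + 3 + 10·1 + 3·0 + 11·0 = 17
  Eli: 2·0 + 0 + 10·3 + 3·1 + 11·1 = 44
  Chen: 2·3 + 2 + 10·0 + 3·3 + 11·2 = 39
  Gus: 2·1 + 1 + 10·2 + 3·2 + 11·3 = 62
Gus has the highest total.

Gus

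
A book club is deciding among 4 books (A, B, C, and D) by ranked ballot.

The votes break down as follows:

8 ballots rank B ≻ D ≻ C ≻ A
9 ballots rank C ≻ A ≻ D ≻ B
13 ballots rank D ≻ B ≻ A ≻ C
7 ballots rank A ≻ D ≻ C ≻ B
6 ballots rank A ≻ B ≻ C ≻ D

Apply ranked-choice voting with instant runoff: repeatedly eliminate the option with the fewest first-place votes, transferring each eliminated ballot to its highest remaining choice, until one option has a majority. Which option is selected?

Round 1: A 13, D 13, C 9, B 8. B has the fewest and is eliminated.
Round 2: D 21, A 13, C 9. C has the fewest and is eliminated.
Round 3: A 22, D 21. A has a majority.

A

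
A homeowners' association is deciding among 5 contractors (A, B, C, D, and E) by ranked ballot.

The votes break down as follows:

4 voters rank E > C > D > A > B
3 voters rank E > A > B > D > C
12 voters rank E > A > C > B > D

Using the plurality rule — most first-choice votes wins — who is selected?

E

First-place vote totals:
  A: 0
  B: 0
  C: 0
  D: 0
  E: 19
E has the most first-place votes.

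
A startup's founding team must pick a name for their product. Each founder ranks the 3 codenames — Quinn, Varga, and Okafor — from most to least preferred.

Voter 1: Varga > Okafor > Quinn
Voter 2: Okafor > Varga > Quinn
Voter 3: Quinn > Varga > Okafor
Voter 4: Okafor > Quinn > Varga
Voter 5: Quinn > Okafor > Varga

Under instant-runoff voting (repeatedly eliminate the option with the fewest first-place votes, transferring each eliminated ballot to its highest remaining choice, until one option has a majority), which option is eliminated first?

Round 1: Quinn 2, Okafor 2, Varga 1. Varga has the fewest and is eliminated.
Round 2: Okafor 3, Quinn 2. Okafor has a majority.

Varga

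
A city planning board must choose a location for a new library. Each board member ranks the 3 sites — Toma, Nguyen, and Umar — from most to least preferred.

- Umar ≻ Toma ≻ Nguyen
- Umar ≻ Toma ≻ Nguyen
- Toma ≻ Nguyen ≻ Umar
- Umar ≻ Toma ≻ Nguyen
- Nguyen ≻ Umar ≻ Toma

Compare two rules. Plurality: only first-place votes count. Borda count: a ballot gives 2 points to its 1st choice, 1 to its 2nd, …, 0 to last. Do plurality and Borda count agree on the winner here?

Plurality first-place counts: Toma 1, Nguyen 1, Umar 3 → Umar.
Borda totals: Toma 5, Nguyen 3, Umar 7 → Umar.
The two rules agree on Umar.

Yes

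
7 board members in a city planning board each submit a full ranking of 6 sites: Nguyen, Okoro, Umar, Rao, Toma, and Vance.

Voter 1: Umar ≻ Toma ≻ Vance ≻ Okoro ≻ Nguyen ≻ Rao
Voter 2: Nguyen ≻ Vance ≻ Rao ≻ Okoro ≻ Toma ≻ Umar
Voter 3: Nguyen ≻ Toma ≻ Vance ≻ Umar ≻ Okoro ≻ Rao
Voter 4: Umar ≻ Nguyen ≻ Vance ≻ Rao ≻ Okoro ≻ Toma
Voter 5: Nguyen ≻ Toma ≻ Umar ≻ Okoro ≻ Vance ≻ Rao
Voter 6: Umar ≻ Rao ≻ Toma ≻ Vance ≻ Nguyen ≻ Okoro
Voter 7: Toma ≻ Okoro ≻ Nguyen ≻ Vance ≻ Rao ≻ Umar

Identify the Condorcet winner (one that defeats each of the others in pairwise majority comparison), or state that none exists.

Nguyen

Head-to-head results (7 voters total):
Nguyen vs Okoro: Nguyen wins 5–2.
Nguyen vs Umar: Nguyen wins 4–3.
Nguyen vs Rao: Nguyen wins 6–1.
Nguyen vs Toma: Nguyen wins 4–3.
Nguyen vs Vance: Nguyen wins 5–2.
Okoro vs Umar: Umar wins 5–2.
Okoro vs Rao: Okoro wins 4–3.
Okoro vs Toma: Toma wins 5–2.
Okoro vs Vance: Vance wins 5–2.
Umar vs Rao: Umar wins 5–2.
Umar vs Toma: Toma wins 4–3.
Umar vs Vance: Umar wins 4–3.
Rao vs Toma: Toma wins 4–3.
Rao vs Vance: Vance wins 6–1.
Toma vs Vance: Toma wins 5–2.
Nguyen beats each rival — Okoro (5–2), Umar (4–3), Rao (6–1), Toma (4–3), Vance (5–2) — so Nguyen is the Condorcet winner.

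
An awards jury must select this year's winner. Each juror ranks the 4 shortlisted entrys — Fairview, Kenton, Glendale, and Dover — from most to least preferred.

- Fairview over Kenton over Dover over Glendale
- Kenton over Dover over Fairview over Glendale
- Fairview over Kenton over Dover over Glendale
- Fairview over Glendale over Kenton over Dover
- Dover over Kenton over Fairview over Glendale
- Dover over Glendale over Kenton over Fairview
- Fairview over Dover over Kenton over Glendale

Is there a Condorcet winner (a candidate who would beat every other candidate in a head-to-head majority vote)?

Head-to-head results (7 voters total):
Fairview vs Kenton: Fairview wins 4–3.
Fairview vs Glendale: Fairview wins 6–1.
Fairview vs Dover: Fairview wins 4–3.
Kenton vs Glendale: Kenton wins 5–2.
Kenton vs Dover: Kenton wins 4–3.
Glendale vs Dover: Dover wins 6–1.
Fairview beats each rival — Kenton (4–3), Glendale (6–1), Dover (4–3) — so Fairview is the Condorcet winner.

Yes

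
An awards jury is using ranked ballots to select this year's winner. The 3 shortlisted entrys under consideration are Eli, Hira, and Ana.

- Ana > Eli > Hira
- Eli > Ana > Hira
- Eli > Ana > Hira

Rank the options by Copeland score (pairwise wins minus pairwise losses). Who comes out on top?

Pairwise results:
  Eli vs Hira: Eli wins 3–0.
  Eli vs Ana: Eli wins 2–1.
  Hira vs Ana: Ana wins 3–0.
Copeland scores (wins − losses):
  Eli: 2 − 0 = 2
  Hira: 0 − 2 = -2
  Ana: 1 − 1 = 0
Eli has the best Copeland score.

Eli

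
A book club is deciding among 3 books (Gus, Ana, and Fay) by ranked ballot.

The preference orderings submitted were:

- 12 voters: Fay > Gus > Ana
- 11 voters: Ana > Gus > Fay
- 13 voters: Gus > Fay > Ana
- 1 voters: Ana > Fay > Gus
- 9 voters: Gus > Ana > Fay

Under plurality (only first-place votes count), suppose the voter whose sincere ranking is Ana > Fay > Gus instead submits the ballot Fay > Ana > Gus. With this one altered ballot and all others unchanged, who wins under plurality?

First-place totals with the altered ballot: Gus 22, Ana 11, Fay 13.
The winner is unchanged: still Gus.

Gus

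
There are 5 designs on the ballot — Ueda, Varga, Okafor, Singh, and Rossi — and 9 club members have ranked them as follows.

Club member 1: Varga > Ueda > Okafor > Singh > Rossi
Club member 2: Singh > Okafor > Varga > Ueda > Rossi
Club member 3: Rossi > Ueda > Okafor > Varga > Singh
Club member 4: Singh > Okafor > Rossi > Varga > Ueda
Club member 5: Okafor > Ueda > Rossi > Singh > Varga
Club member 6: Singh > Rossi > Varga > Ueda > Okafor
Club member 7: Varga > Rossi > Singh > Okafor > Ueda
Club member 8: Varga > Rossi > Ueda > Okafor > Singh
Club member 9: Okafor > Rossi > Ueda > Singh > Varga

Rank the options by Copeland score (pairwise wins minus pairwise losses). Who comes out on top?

Okafor

Pairwise results:
  Ueda vs Varga: Varga wins 6–3.
  Ueda vs Okafor: Okafor wins 5–4.
  Ueda vs Singh: Ueda wins 5–4.
  Ueda vs Rossi: Rossi wins 6–3.
  Varga vs Okafor: Okafor wins 5–4.
  Varga vs Singh: Singh wins 5–4.
  Varga vs Rossi: Rossi wins 5–4.
  Okafor vs Singh: Okafor wins 5–4.
  Okafor vs Rossi: Okafor wins 5–4.
  Singh vs Rossi: Rossi wins 5–4.
Copeland scores (wins − losses):
  Ueda: 1 − 3 = -2
  Varga: 1 − 3 = -2
  Okafor: 4 − 0 = 4
  Singh: 1 − 3 = -2
  Rossi: 3 − 1 = 2
Okafor has the best Copeland score.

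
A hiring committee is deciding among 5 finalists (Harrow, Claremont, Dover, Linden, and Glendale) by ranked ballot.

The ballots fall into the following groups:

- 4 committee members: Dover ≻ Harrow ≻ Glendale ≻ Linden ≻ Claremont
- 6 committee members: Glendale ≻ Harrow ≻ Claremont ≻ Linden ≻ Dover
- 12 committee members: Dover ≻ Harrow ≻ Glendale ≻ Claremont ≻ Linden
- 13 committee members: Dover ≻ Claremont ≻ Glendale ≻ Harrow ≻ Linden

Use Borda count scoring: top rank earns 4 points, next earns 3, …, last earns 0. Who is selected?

Dover

Borda scores:
  Harrow: 4·3 + 6·3 + 12·3 + 13·1 = 79
  Claremont: 4·0 + 6·2 + 12·1 + 13·3 = 63
  Dover: 4·4 + 6·0 + 12·4 + 13·4 = 116
  Linden: 4·1 + 6·1 + 12·0 + 13·0 = 10
  Glendale: 4·2 + 6·4 + 12·2 + 13·2 = 82
Dover has the highest total.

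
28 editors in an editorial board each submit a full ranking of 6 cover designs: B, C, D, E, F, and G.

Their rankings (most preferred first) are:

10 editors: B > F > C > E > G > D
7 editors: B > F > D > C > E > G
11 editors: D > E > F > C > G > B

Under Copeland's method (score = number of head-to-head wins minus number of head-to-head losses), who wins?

B

Pairwise results:
  B vs C: B wins 17–11.
  B vs D: B wins 17–11.
  B vs E: B wins 17–11.
  B vs F: B wins 17–11.
  B vs G: B wins 17–11.
  C vs D: D wins 18–10.
  C vs E: C wins 17–11.
  C vs F: F wins 28–0.
  C vs G: C wins 28–0.
  D vs E: D wins 18–10.
  D vs F: F wins 17–11.
  D vs G: D wins 18–10.
  E vs F: F wins 17–11.
  E vs G: E wins 28–0.
  F vs G: F wins 28–0.
Copeland scores (wins − losses):
  B: 5 − 0 = 5
  C: 2 − 3 = -1
  D: 3 − 2 = 1
  E: 1 − 4 = -3
  F: 4 − 1 = 3
  G: 0 − 5 = -5
B has the best Copeland score.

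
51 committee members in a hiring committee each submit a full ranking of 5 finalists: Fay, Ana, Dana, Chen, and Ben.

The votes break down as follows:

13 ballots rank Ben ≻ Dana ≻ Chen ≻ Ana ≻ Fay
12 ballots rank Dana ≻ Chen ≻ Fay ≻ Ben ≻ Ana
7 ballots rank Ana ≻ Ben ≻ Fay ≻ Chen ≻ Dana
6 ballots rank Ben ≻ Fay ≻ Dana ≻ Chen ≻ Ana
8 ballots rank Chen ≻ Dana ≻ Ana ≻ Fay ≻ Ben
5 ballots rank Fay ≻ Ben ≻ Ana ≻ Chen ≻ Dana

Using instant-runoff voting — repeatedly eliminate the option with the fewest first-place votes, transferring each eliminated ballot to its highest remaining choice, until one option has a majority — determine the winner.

Ben

Round 1: Ben 19, Dana 12, Chen 8, Ana 7, Fay 5. Fay has the fewest and is eliminated.
Round 2: Ben 24, Dana 12, Chen 8, Ana 7. Ana has the fewest and is eliminated.
Round 3: Ben 31, Dana 12, Chen 8. Ben has a majority.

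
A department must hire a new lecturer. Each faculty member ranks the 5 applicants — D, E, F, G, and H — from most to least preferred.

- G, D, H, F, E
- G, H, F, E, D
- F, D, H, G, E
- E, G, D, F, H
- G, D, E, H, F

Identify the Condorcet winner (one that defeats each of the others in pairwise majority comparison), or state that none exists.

Head-to-head results (5 voters total):
D vs E: D wins 3–2.
D vs F: D wins 3–2.
D vs G: G wins 4–1.
D vs H: D wins 4–1.
E vs F: F wins 3–2.
E vs G: G wins 4–1.
E vs H: H wins 3–2.
F vs G: G wins 4–1.
F vs H: H wins 3–2.
G vs H: G wins 4–1.
G beats each rival — D (4–1), E (4–1), F (4–1), H (4–1) — so G is the Condorcet winner.

G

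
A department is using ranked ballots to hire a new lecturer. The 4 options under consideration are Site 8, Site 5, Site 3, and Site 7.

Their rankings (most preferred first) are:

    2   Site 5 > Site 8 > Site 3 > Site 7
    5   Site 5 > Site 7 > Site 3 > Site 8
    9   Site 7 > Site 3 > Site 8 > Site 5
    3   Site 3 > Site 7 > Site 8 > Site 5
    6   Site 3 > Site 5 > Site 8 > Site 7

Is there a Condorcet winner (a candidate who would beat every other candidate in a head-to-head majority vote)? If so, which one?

None — there is no Condorcet winner

Head-to-head results (25 voters total):
Site 8 vs Site 5: Site 5 wins 13–12.
Site 8 vs Site 3: Site 3 wins 23–2.
Site 8 vs Site 7: Site 7 wins 17–8.
Site 5 vs Site 3: Site 3 wins 18–7.
Site 5 vs Site 7: Site 5 wins 13–12.
Site 3 vs Site 7: Site 7 wins 14–11.
No candidate beats all others: Site 5 beats Site 7 beats Site 3 beats Site 5, a majority cycle.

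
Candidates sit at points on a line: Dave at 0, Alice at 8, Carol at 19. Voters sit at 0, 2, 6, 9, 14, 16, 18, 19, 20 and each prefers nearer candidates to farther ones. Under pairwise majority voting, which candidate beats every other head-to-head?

With single-peaked preferences on a line, the Condorcet winner is the candidate closest to the median voter.
The median voter (position 14) is closest to Carol at 19.
Check: Carol vs Alice — voters closer to Carol: 5 of 9.

Carol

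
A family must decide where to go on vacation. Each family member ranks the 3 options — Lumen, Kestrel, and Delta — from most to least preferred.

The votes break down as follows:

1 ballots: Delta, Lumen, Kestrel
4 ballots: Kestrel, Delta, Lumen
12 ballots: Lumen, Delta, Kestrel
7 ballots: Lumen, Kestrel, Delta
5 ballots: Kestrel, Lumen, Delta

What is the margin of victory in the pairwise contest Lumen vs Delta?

19

Ballots ranking Lumen above Delta: 12+7+5 = 24.
Ballots ranking Delta above Lumen: 1+4 = 5.
Lumen wins 24–5, a margin of 19.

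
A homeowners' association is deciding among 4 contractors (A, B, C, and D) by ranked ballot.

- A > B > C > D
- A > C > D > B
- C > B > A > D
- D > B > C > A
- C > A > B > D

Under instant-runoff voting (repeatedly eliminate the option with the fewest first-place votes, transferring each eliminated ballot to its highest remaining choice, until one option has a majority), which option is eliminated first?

Round 1: A 2, C 2, D 1, B 0. B has the fewest and is eliminated.
Round 2: A 2, C 2, D 1. D has the fewest and is eliminated.
Round 3: C 3, A 2. C has a majority.

B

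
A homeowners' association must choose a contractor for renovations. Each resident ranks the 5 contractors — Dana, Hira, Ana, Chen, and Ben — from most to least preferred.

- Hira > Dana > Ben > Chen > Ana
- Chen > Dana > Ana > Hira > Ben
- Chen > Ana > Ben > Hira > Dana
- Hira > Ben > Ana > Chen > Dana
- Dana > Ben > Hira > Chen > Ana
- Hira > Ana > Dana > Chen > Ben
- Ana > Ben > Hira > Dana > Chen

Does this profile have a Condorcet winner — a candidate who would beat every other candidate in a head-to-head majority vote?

Head-to-head results (7 voters total):
Dana vs Hira: Hira wins 5–2.
Dana vs Ana: Ana wins 4–3.
Dana vs Chen: Dana wins 4–3.
Dana vs Ben: Dana wins 4–3.
Hira vs Ana: Hira wins 4–3.
Hira vs Chen: Hira wins 5–2.
Hira vs Ben: Hira wins 4–3.
Ana vs Chen: Chen wins 4–3.
Ana vs Ben: Ana wins 4–3.
Chen vs Ben: Ben wins 4–3.
Hira beats each rival — Dana (5–2), Ana (4–3), Chen (5–2), Ben (4–3) — so Hira is the Condorcet winner.

Yes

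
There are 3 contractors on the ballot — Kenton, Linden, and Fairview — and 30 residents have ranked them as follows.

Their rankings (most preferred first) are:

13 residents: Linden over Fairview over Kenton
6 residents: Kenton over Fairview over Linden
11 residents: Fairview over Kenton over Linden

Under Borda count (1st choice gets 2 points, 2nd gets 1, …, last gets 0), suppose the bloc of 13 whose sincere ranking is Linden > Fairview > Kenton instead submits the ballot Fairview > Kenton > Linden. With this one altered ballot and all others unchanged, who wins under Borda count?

Borda totals with the altered ballot: Kenton 36, Linden 0, Fairview 54.
The winner is unchanged: still Fairview.

Fairview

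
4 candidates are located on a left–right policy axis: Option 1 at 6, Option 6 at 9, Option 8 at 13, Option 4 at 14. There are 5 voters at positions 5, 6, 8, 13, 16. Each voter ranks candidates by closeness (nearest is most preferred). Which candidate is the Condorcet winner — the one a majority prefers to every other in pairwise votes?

Option 6

With single-peaked preferences on a line, the Condorcet winner is the candidate closest to the median voter.
The median voter (position 8) is closest to Option 6 at 9.
Check: Option 6 vs Option 4 — voters closer to Option 6: 3 of 5.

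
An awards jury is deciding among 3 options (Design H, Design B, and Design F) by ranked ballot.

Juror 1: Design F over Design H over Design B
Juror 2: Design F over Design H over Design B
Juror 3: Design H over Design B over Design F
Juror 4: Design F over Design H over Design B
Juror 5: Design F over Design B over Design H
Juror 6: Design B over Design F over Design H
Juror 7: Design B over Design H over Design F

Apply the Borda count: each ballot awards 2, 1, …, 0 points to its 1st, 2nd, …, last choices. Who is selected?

Design F

Borda scores:
  Design H: 1 + 1 + 2 + 1 + 0 + 0 + 1 = 6
  Design B: 0 + 0 + 1 + 0 + 1 + 2 + 2 = 6
  Design F: 2 + 2 + 0 + 2 + 2 + 1 + 0 = 9
Design F has the highest total.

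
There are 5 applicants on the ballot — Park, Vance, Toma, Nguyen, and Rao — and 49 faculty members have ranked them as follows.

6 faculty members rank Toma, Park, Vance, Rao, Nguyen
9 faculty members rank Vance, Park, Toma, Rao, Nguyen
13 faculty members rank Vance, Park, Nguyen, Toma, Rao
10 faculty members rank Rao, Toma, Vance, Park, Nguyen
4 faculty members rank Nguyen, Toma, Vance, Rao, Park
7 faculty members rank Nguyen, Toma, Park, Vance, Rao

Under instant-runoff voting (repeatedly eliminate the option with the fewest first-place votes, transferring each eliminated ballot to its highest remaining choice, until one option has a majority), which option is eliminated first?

Round 1: Vance 22, Nguyen 11, Rao 10, Toma 6, Park 0. Park has the fewest and is eliminated.
Round 2: Vance 22, Nguyen 11, Rao 10, Toma 6. Toma has the fewest and is eliminated.
Round 3: Vance 28, Nguyen 11, Rao 10. Vance has a majority.

Park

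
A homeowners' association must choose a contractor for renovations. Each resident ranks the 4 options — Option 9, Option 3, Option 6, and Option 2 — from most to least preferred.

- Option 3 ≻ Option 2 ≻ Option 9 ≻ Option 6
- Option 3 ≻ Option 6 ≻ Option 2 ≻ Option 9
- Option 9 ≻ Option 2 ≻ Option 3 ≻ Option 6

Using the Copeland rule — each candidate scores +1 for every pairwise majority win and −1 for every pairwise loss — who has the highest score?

Option 3

Pairwise results:
  Option 9 vs Option 3: Option 3 wins 2–1.
  Option 9 vs Option 6: Option 9 wins 2–1.
  Option 9 vs Option 2: Option 2 wins 2–1.
  Option 3 vs Option 6: Option 3 wins 3–0.
  Option 3 vs Option 2: Option 3 wins 2–1.
  Option 6 vs Option 2: Option 2 wins 2–1.
Copeland scores (wins − losses):
  Option 9: 1 − 2 = -1
  Option 3: 3 − 0 = 3
  Option 6: 0 − 3 = -3
  Option 2: 2 − 1 = 1
Option 3 has the best Copeland score.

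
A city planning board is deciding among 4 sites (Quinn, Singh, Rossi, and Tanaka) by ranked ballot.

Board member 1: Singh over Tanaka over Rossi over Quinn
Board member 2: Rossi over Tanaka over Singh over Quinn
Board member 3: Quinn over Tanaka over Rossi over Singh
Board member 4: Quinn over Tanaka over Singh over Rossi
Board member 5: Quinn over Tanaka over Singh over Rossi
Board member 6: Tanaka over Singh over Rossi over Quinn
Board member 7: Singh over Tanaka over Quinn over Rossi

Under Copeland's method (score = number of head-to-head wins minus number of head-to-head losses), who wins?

Tanaka

Pairwise results:
  Quinn vs Singh: Singh wins 4–3.
  Quinn vs Rossi: Quinn wins 4–3.
  Quinn vs Tanaka: Tanaka wins 4–3.
  Singh vs Rossi: Singh wins 5–2.
  Singh vs Tanaka: Tanaka wins 5–2.
  Rossi vs Tanaka: Tanaka wins 6–1.
Copeland scores (wins − losses):
  Quinn: 1 − 2 = -1
  Singh: 2 − 1 = 1
  Rossi: 0 − 3 = -3
  Tanaka: 3 − 0 = 3
Tanaka has the best Copeland score.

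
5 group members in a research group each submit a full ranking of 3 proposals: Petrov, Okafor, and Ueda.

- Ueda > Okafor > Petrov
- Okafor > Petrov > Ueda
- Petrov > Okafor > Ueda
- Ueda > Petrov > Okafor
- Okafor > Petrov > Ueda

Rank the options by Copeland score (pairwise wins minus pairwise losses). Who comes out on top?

Pairwise results:
  Petrov vs Okafor: Okafor wins 3–2.
  Petrov vs Ueda: Petrov wins 3–2.
  Okafor vs Ueda: Okafor wins 3–2.
Copeland scores (wins − losses):
  Petrov: 1 − 1 = 0
  Okafor: 2 − 0 = 2
  Ueda: 0 − 2 = -2
Okafor has the best Copeland score.

Okafor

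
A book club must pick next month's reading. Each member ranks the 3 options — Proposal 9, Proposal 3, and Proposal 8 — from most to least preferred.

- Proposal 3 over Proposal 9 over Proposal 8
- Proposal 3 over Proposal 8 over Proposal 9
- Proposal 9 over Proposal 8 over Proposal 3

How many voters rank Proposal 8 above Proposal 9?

1

Ballots ranking Proposal 8 above Proposal 9: 1.
Ballots ranking Proposal 9 above Proposal 8: 2.
So 1 of 3 voters prefer Proposal 8 to Proposal 9.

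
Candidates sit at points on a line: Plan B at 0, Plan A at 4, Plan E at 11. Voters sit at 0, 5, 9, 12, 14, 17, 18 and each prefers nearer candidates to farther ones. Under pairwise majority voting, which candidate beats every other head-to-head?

With single-peaked preferences on a line, the Condorcet winner is the candidate closest to the median voter.
The median voter (position 12) is closest to Plan E at 11.
Check: Plan E vs Plan A — voters closer to Plan E: 5 of 7.

Plan E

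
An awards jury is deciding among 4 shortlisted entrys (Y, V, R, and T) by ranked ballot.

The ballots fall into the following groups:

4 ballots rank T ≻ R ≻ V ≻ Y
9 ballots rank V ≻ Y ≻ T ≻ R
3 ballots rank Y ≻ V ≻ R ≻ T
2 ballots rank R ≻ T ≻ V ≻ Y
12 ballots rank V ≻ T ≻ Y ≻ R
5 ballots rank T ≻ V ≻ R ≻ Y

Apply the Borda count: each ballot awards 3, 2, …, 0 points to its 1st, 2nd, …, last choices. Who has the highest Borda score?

Borda scores:
  Y: 4·0 + 9·2 + 3·3 + 2·0 + 12·1 + 5·0 = 39
  V: 4·1 + 9·3 + 3·2 + 2·1 + 12·3 + 5·2 = 85
  R: 4·2 + 9·0 + 3·1 + 2·3 + 12·0 + 5·1 = 22
  T: 4·3 + 9·1 + 3·0 + 2·2 + 12·2 + 5·3 = 64
V has the highest total.

V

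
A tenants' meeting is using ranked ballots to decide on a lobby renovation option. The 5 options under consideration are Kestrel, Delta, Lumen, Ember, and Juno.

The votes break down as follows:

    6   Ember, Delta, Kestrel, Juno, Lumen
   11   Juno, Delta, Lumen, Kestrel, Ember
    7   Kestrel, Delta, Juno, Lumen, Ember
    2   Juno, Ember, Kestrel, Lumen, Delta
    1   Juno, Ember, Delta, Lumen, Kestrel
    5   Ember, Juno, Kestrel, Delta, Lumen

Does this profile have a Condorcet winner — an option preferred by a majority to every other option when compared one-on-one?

Head-to-head results (32 voters total):
Kestrel vs Delta: Delta wins 18–14.
Kestrel vs Lumen: Kestrel wins 20–12.
Kestrel vs Ember: Kestrel wins 18–14.
Kestrel vs Juno: Juno wins 19–13.
Delta vs Lumen: Delta wins 30–2.
Delta vs Ember: Delta wins 18–14.
Delta vs Juno: Juno wins 19–13.
Lumen vs Ember: Lumen wins 18–14.
Lumen vs Juno: Juno wins 32–0.
Ember vs Juno: Juno wins 21–11.
Juno beats each rival — Kestrel (19–13), Delta (19–13), Lumen (32–0), Ember (21–11) — so Juno is the Condorcet winner.

Yes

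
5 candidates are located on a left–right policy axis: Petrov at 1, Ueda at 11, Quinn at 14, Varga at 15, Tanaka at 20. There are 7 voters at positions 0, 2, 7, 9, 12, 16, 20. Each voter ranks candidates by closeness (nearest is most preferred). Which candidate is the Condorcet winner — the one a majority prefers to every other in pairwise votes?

With single-peaked preferences on a line, the Condorcet winner is the candidate closest to the median voter.
The median voter (position 9) is closest to Ueda at 11.
Check: Ueda vs Quinn — voters closer to Ueda: 5 of 7.

Ueda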